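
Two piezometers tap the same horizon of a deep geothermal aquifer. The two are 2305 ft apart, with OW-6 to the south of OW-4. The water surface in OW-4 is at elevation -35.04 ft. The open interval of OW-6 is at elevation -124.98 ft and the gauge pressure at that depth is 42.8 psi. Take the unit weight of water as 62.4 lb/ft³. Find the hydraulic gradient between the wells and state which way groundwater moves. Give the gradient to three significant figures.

i ≈ 0.00383; groundwater flows toward the north

Total head at OW-4: h = -35.04 ft (water level in the piezometer is the total head).
Pressure head at OW-6: ψ = 144·P/γ = 144 × 42.8 / 62.4 = 98.77 ft.
Total head at OW-6: h = z + ψ = -124.98 + 98.77 = -26.21 ft.
Head difference: h(OW-4) − h(OW-6) = -35.04 − (-26.21) = -8.83 ft.
Hydraulic gradient: i = |Δh| / L = 8.83 / 2305 = 0.00383.
Flow is from higher to lower head: from OW-6 toward OW-4, i.e. toward the north.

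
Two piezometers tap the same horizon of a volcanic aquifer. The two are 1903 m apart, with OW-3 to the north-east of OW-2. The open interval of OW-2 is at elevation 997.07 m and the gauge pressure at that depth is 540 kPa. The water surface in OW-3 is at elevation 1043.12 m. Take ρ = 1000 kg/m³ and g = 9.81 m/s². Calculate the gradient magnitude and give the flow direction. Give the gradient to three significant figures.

i ≈ 0.00473; groundwater flows toward the north-east

Pressure head at OW-2: ψ = P/(ρg) = 540×1000 / (1000 × 9.81) = 55.05 m.
Total head at OW-2: h = z + ψ = 997.07 + 55.05 = 1052.12 m.
Total head at OW-3: h = 1043.12 m (water level in the piezometer is the total head).
Head difference: h(OW-2) − h(OW-3) = 1052.12 − 1043.12 = 9.00 m.
Hydraulic gradient: i = |Δh| / L = 9.00 / 1903 = 0.00473.
Flow is from higher to lower head: from OW-2 toward OW-3, i.e. toward the north-east.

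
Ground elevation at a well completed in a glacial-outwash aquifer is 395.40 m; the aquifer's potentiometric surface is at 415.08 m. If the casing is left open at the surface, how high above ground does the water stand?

Water rises to the potentiometric surface, so the rise above ground = 415.08 − 395.40 = 19.68 m.

≈ 19.68 m above ground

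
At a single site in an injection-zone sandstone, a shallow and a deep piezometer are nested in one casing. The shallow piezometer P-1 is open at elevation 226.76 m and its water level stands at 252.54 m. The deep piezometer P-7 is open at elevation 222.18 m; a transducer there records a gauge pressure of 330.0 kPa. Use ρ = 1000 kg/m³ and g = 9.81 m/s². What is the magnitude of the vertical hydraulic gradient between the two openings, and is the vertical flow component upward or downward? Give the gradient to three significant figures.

Total head at P-1: h = 252.54 m (water level in the standpipe).
Pressure head at P-7: ψ = P/(ρg) = 330.0×1000 / (1000 × 9.81) = 33.64 m.
Total head at P-7: h = z + ψ = 222.18 + 33.64 = 255.82 m.
Δh = h(P-1) − h(P-7) = 252.54 − 255.82 = -3.28 m.
Vertical separation Δz = 226.76 − 222.18 = 4.58 m.
|i_v| = |Δh| / Δz = 3.28 / 4.58 = 0.716.
Head is higher in the deep piezometer, so vertical flow is upward (discharge condition).

|i_v| ≈ 0.716; vertical flow is upward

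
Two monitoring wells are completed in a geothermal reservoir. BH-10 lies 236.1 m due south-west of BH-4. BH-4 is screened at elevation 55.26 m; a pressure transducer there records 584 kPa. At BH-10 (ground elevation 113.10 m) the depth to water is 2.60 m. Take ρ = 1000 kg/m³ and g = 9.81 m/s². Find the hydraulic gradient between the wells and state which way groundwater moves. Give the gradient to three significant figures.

i ≈ 0.0182; groundwater flows toward the south-west

Pressure head at BH-4: ψ = P/(ρg) = 584×1000 / (1000 × 9.81) = 59.53 m.
Total head at BH-4: h = z + ψ = 55.26 + 59.53 = 114.79 m.
Total head at BH-10: h = 113.10 − 2.60 = 110.50 m.
Head difference: h(BH-4) − h(BH-10) = 114.79 − 110.50 = 4.29 m.
Hydraulic gradient: i = |Δh| / L = 4.29 / 236.1 = 0.0182.
Flow is from higher to lower head: from BH-4 toward BH-10, i.e. toward the south-west.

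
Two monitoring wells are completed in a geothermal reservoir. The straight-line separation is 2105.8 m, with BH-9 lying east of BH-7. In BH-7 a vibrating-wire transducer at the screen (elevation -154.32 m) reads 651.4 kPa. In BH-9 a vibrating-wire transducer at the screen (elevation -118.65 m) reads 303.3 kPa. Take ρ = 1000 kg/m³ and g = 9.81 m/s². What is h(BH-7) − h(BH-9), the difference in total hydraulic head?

Δh ≈ -0.19 m

Pressure head at BH-7: ψ = P/(ρg) = 651.4×1000 / (1000 × 9.81) = 66.40 m.
Total head at BH-7: h = z + ψ = -154.32 + 66.40 = -87.92 m.
Pressure head at BH-9: ψ = P/(ρg) = 303.3×1000 / (1000 × 9.81) = 30.92 m.
Total head at BH-9: h = z + ψ = -118.65 + 30.92 = -87.73 m.
Head difference: h(BH-7) − h(BH-9) = -87.92 − (-87.73) = -0.19 m.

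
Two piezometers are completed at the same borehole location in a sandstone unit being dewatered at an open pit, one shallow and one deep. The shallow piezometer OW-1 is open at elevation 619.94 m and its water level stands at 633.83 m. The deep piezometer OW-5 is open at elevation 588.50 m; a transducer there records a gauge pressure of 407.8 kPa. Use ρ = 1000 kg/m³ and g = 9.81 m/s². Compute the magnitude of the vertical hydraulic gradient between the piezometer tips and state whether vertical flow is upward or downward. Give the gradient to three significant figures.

Total head at OW-1: h = 633.83 m (water level in the standpipe).
Pressure head at OW-5: ψ = P/(ρg) = 407.8×1000 / (1000 × 9.81) = 41.57 m.
Total head at OW-5: h = z + ψ = 588.50 + 41.57 = 630.07 m.
Δh = h(OW-1) − h(OW-5) = 633.83 − 630.07 = 3.76 m.
Vertical separation Δz = 619.94 − 588.50 = 31.44 m.
|i_v| = |Δh| / Δz = 3.76 / 31.44 = 0.120.
Head is higher in the shallow piezometer, so vertical flow is downward (recharge condition).

|i_v| ≈ 0.120; vertical flow is downward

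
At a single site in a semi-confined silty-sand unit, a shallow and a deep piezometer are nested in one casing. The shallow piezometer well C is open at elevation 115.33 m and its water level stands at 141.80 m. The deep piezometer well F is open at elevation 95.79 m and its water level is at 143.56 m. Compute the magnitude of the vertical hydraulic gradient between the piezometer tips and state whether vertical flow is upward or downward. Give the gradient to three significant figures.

|i_v| ≈ 0.0901; vertical flow is upward

Total head at well C: h = 141.80 m (water level in the standpipe).
Total head at well F: h = 143.56 m.
Δh = h(well C) − h(well F) = 141.80 − 143.56 = -1.76 m.
Vertical separation Δz = 115.33 − 95.79 = 19.54 m.
|i_v| = |Δh| / Δz = 1.76 / 19.54 = 0.0901.
Head is higher in the deep piezometer, so vertical flow is upward (discharge condition).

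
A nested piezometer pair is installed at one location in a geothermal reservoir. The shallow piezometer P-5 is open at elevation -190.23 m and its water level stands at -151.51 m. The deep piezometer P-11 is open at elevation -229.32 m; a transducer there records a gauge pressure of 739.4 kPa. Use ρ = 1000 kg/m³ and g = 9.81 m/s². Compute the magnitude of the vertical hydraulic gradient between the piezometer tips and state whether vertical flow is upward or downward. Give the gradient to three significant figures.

Total head at P-5: h = -151.51 m (water level in the standpipe).
Pressure head at P-11: ψ = P/(ρg) = 739.4×1000 / (1000 × 9.81) = 75.37 m.
Total head at P-11: h = z + ψ = -229.32 + 75.37 = -153.95 m.
Δh = h(P-5) − h(P-11) = -151.51 − (-153.95) = 2.44 m.
Vertical separation Δz = -190.23 − (-229.32) = 39.09 m.
|i_v| = |Δh| / Δz = 2.44 / 39.09 = 0.0624.
Head is higher in the shallow piezometer, so vertical flow is downward (recharge condition).

|i_v| ≈ 0.0624; vertical flow is downward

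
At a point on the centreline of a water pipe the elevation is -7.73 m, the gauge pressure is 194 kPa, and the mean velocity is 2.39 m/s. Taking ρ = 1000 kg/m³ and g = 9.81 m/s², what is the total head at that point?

Pressure head ψ = P/(ρg) = 194×1000 / (1000 × 9.81) = 19.78 m.
Velocity head = v²/(2g) = 2.39² / (2 × 9.81) = 0.291 m.
h = z + ψ + v²/(2g) = -7.73 + 19.78 + 0.291 = 12.34 m.

h ≈ 12.34 m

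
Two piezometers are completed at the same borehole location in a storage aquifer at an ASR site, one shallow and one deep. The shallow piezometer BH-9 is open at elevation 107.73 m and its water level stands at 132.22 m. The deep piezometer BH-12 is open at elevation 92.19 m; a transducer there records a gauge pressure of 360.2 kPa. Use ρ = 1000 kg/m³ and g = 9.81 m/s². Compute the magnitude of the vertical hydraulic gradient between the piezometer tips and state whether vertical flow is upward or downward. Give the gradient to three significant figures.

Total head at BH-9: h = 132.22 m (water level in the standpipe).
Pressure head at BH-12: ψ = P/(ρg) = 360.2×1000 / (1000 × 9.81) = 36.72 m.
Total head at BH-12: h = z + ψ = 92.19 + 36.72 = 128.91 m.
Δh = h(BH-9) − h(BH-12) = 132.22 − 128.91 = 3.31 m.
Vertical separation Δz = 107.73 − 92.19 = 15.54 m.
|i_v| = |Δh| / Δz = 3.31 / 15.54 = 0.213.
Head is higher in the shallow piezometer, so vertical flow is downward (recharge condition).

|i_v| ≈ 0.213; vertical flow is downward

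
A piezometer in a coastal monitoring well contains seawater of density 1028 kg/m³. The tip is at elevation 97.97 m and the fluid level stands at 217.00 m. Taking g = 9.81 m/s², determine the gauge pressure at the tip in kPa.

Pressure head ψ = h − z = 217.00 − 97.97 = 119.03 m.
P = ρgψ = 1028 × 9.81 × 119.03 = 1200379 Pa ≈ 1200 kPa.

P ≈ 1200 kPa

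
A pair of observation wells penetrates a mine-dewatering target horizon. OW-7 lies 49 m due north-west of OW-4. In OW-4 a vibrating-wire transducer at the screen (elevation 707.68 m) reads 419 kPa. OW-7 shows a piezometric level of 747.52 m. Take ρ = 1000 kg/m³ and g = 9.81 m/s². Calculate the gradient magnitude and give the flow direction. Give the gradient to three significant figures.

Pressure head at OW-4: ψ = P/(ρg) = 419×1000 / (1000 × 9.81) = 42.71 m.
Total head at OW-4: h = z + ψ = 707.68 + 42.71 = 750.39 m.
Total head at OW-7: h = 747.52 m (water level in the piezometer is the total head).
Head difference: h(OW-4) − h(OW-7) = 750.39 − 747.52 = 2.87 m.
Hydraulic gradient: i = |Δh| / L = 2.87 / 49 = 0.0586.
Flow is from higher to lower head: from OW-4 toward OW-7, i.e. toward the north-west.

i ≈ 0.0586; groundwater flows toward the north-west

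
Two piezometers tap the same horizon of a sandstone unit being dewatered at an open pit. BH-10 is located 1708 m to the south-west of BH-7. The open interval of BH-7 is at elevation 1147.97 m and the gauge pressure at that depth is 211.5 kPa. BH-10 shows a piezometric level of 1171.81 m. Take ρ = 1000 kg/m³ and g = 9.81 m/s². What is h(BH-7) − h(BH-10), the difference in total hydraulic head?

Pressure head at BH-7: ψ = P/(ρg) = 211.5×1000 / (1000 × 9.81) = 21.56 m.
Total head at BH-7: h = z + ψ = 1147.97 + 21.56 = 1169.53 m.
Total head at BH-10: h = 1171.81 m (water level in the piezometer is the total head).
Head difference: h(BH-7) − h(BH-10) = 1169.53 − 1171.81 = -2.28 m.

Δh ≈ -2.28 m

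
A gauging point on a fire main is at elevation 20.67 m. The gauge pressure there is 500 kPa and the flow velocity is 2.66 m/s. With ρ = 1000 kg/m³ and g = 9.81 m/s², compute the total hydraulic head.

h ≈ 72.00 m

Pressure head ψ = P/(ρg) = 500×1000 / (1000 × 9.81) = 50.97 m.
Velocity head = v²/(2g) = 2.66² / (2 × 9.81) = 0.361 m.
h = z + ψ + v²/(2g) = 20.67 + 50.97 + 0.361 = 72.00 m.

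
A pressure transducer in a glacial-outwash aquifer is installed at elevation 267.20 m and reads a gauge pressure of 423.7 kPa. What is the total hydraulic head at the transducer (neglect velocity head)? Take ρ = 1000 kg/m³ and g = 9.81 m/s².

h ≈ 310.39 m

ψ = P/(ρg) = 423.7×1000 / (1000 × 9.81) = 43.19 m.
h = z + ψ = 267.20 + 43.19 = 310.39 m.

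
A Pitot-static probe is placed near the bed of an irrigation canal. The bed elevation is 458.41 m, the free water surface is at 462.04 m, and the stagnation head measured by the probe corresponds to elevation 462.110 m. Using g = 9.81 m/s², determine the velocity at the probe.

v ≈ 1.17 m/s

Near the bed, under hydrostatic conditions, the piezometric head (z + ψ) equals the free-surface elevation, 462.04 m.
Velocity head = total − piezometric = 462.110 − 462.04 = 0.070 m.
v = √(2g·h_v) = √(2 × 9.81 × 0.070) = 1.17 m/s.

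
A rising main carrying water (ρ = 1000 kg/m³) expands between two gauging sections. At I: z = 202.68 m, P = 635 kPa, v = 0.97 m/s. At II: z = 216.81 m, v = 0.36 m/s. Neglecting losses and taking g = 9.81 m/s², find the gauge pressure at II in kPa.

Pressure head at I: ψ₁ = P₁/(ρg) = 635×1000 / (1000 × 9.81) = 64.73 m.
Velocity heads: v₁²/2g = 0.97²/19.62 = 0.048 m; v₂²/2g = 0.36²/19.62 = 0.007 m.
Total head H = z₁ + ψ₁ + v₁²/2g = 202.68 + 64.73 + 0.048 = 267.46 m.
ψ₂ = H − z₂ − v₂²/2g = 267.46 − 216.81 − 0.007 = 50.64 m.
P₂ = ρgψ₂ = 1000 × 9.81 × 50.64 ≈ 497 kPa.

P₂ ≈ 497 kPa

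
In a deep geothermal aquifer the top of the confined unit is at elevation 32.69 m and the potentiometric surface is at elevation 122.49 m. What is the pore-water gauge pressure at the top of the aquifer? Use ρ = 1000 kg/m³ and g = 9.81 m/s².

P ≈ 881 kPa

Pressure head at the aquifer top: ψ = h − z = 122.49 − 32.69 = 89.80 m.
P = ρgψ = 1000 × 9.81 × 89.80 = 880938 Pa ≈ 881 kPa.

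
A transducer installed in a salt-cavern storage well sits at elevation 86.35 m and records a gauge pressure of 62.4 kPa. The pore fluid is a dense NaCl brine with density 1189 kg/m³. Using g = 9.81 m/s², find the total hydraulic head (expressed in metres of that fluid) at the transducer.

h ≈ 91.70 m

ψ = P/(ρg) = 62.4×1000 / (1189 × 9.81) = 5.35 m.
h = z + ψ = 86.35 + 5.35 = 91.70 m.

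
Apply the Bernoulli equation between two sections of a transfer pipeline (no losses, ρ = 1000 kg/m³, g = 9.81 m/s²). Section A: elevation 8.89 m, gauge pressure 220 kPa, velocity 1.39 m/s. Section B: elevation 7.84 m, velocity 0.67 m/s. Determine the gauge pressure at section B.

P₂ ≈ 231 kPa

Pressure head at A: ψ₁ = P₁/(ρg) = 220×1000 / (1000 × 9.81) = 22.43 m.
Velocity heads: v₁²/2g = 1.39²/19.62 = 0.098 m; v₂²/2g = 0.67²/19.62 = 0.023 m.
Total head H = z₁ + ψ₁ + v₁²/2g = 8.89 + 22.43 + 0.098 = 31.42 m.
ψ₂ = H − z₂ − v₂²/2g = 31.42 − 7.84 − 0.023 = 23.56 m.
P₂ = ρgψ₂ = 1000 × 9.81 × 23.56 ≈ 231 kPa.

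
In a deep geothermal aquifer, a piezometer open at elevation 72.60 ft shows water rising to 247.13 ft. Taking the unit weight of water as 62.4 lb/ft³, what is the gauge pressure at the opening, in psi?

Pressure head ψ = h − z = 247.13 − 72.60 = 174.53 ft.
P = γ·ψ / 144 = 62.4 × 174.53 / 144 = 75.6 psi.

P ≈ 75.6 psi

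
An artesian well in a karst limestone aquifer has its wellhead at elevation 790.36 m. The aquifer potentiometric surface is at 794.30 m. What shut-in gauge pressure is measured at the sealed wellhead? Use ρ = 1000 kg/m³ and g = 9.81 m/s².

Head above the cap: Δh = 794.30 − 790.36 = 3.94 m.
P = ρgΔh = 1000 × 9.81 × 3.94 = 38651 Pa ≈ 38.7 kPa.

P ≈ 38.7 kPa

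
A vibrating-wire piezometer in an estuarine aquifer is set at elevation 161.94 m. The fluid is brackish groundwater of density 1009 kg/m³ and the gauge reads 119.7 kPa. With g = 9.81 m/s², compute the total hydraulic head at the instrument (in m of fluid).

h ≈ 174.03 m

ψ = P/(ρg) = 119.7×1000 / (1009 × 9.81) = 12.09 m.
h = z + ψ = 161.94 + 12.09 = 174.03 m.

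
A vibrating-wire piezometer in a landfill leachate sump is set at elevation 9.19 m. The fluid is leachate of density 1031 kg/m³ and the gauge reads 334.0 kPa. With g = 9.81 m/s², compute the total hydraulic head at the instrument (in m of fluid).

ψ = P/(ρg) = 334.0×1000 / (1031 × 9.81) = 33.02 m.
h = z + ψ = 9.19 + 33.02 = 42.21 m.

h ≈ 42.21 m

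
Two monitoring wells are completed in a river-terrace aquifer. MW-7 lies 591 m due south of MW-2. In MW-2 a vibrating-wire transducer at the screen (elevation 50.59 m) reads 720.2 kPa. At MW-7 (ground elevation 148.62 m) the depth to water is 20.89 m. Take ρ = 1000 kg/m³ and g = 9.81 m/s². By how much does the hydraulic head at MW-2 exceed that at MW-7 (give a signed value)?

Pressure head at MW-2: ψ = P/(ρg) = 720.2×1000 / (1000 × 9.81) = 73.41 m.
Total head at MW-2: h = z + ψ = 50.59 + 73.41 = 124.00 m.
Total head at MW-7: h = 148.62 − 20.89 = 127.73 m.
Head difference: h(MW-2) − h(MW-7) = 124.00 − 127.73 = -3.73 m.

Δh ≈ -3.73 m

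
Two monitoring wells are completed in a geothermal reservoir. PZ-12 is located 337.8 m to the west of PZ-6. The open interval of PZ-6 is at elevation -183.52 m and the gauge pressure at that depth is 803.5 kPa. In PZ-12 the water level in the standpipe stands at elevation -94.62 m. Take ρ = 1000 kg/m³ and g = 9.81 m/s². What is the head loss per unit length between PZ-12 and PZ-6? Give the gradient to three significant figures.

i ≈ 0.0207 m/m

Pressure head at PZ-6: ψ = P/(ρg) = 803.5×1000 / (1000 × 9.81) = 81.91 m.
Total head at PZ-6: h = z + ψ = -183.52 + 81.91 = -101.61 m.
Total head at PZ-12: h = -94.62 m (water level in the piezometer is the total head).
Head difference: h(PZ-6) − h(PZ-12) = -101.61 − (-94.62) = -6.99 m.
Hydraulic gradient: i = |Δh| / L = 6.99 / 337.8 = 0.0207.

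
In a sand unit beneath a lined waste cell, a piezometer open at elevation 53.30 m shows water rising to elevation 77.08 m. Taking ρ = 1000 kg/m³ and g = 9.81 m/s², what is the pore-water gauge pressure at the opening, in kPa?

P ≈ 233 kPa

Pressure head ψ = h − z = 77.08 − 53.30 = 23.78 m.
P = ρgψ = 1000 × 9.81 × 23.78 = 233282 Pa ≈ 233 kPa.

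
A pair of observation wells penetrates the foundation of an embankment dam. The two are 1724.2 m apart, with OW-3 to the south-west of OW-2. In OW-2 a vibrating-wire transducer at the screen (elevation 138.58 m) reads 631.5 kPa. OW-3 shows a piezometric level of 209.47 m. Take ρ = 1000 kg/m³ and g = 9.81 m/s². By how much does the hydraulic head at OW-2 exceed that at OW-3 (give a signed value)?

Δh ≈ -6.52 m

Pressure head at OW-2: ψ = P/(ρg) = 631.5×1000 / (1000 × 9.81) = 64.37 m.
Total head at OW-2: h = z + ψ = 138.58 + 64.37 = 202.95 m.
Total head at OW-3: h = 209.47 m (water level in the piezometer is the total head).
Head difference: h(OW-2) − h(OW-3) = 202.95 − 209.47 = -6.52 m.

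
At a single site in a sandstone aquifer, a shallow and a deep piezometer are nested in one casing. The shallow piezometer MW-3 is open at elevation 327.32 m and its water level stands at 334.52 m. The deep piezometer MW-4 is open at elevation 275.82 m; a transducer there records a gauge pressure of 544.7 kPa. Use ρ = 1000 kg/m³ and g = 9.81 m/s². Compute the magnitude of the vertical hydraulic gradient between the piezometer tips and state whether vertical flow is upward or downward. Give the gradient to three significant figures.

|i_v| ≈ 0.0617; vertical flow is downward

Total head at MW-3: h = 334.52 m (water level in the standpipe).
Pressure head at MW-4: ψ = P/(ρg) = 544.7×1000 / (1000 × 9.81) = 55.52 m.
Total head at MW-4: h = z + ψ = 275.82 + 55.52 = 331.34 m.
Δh = h(MW-3) − h(MW-4) = 334.52 − 331.34 = 3.18 m.
Vertical separation Δz = 327.32 − 275.82 = 51.50 m.
|i_v| = |Δh| / Δz = 3.18 / 51.50 = 0.0617.
Head is higher in the shallow piezometer, so vertical flow is downward (recharge condition).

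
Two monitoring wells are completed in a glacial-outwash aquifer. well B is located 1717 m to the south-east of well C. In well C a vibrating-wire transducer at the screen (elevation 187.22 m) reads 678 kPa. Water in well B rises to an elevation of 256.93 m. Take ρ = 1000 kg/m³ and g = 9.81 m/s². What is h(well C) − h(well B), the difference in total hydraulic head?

Δh ≈ -0.60 m

Pressure head at well C: ψ = P/(ρg) = 678×1000 / (1000 × 9.81) = 69.11 m.
Total head at well C: h = z + ψ = 187.22 + 69.11 = 256.33 m.
Total head at well B: h = 256.93 m (water level in the piezometer is the total head).
Head difference: h(well C) − h(well B) = 256.33 − 256.93 = -0.60 m.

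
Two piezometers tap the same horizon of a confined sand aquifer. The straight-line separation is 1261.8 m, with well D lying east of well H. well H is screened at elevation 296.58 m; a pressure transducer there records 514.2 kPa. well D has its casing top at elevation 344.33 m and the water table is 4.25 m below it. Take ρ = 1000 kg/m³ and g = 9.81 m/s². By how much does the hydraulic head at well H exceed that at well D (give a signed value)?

Pressure head at well H: ψ = P/(ρg) = 514.2×1000 / (1000 × 9.81) = 52.42 m.
Total head at well H: h = z + ψ = 296.58 + 52.42 = 349.00 m.
Total head at well D: h = 344.33 − 4.25 = 340.08 m.
Head difference: h(well H) − h(well D) = 349.00 − 340.08 = 8.92 m.

Δh ≈ 8.92 m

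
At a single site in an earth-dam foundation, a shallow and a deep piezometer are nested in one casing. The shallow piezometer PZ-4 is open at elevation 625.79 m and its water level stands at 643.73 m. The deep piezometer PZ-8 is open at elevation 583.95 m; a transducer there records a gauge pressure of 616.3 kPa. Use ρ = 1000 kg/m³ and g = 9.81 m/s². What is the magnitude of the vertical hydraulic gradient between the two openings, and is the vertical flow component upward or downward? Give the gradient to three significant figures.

Total head at PZ-4: h = 643.73 m (water level in the standpipe).
Pressure head at PZ-8: ψ = P/(ρg) = 616.3×1000 / (1000 × 9.81) = 62.82 m.
Total head at PZ-8: h = z + ψ = 583.95 + 62.82 = 646.77 m.
Δh = h(PZ-4) − h(PZ-8) = 643.73 − 646.77 = -3.04 m.
Vertical separation Δz = 625.79 − 583.95 = 41.84 m.
|i_v| = |Δh| / Δz = 3.04 / 41.84 = 0.0727.
Head is higher in the deep piezometer, so vertical flow is upward (discharge condition).

|i_v| ≈ 0.0727; vertical flow is upward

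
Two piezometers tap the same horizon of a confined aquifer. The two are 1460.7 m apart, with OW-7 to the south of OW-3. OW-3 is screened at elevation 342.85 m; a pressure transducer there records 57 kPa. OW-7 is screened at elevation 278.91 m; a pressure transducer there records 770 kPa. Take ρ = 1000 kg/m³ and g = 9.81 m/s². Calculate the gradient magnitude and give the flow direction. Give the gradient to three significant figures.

Pressure head at OW-3: ψ = P/(ρg) = 57×1000 / (1000 × 9.81) = 5.81 m.
Total head at OW-3: h = z + ψ = 342.85 + 5.81 = 348.66 m.
Pressure head at OW-7: ψ = P/(ρg) = 770×1000 / (1000 × 9.81) = 78.49 m.
Total head at OW-7: h = z + ψ = 278.91 + 78.49 = 357.40 m.
Head difference: h(OW-3) − h(OW-7) = 348.66 − 357.40 = -8.74 m.
Hydraulic gradient: i = |Δh| / L = 8.74 / 1460.7 = 0.00598.
Flow is from higher to lower head: from OW-7 toward OW-3, i.e. toward the north.

i ≈ 0.00598; groundwater flows toward the north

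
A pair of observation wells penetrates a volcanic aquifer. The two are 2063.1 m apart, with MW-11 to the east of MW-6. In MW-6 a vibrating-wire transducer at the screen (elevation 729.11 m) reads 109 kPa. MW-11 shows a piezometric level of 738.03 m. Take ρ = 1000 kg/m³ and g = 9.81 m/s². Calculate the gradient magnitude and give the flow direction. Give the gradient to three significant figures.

Pressure head at MW-6: ψ = P/(ρg) = 109×1000 / (1000 × 9.81) = 11.11 m.
Total head at MW-6: h = z + ψ = 729.11 + 11.11 = 740.22 m.
Total head at MW-11: h = 738.03 m (water level in the piezometer is the total head).
Head difference: h(MW-6) − h(MW-11) = 740.22 − 738.03 = 2.19 m.
Hydraulic gradient: i = |Δh| / L = 2.19 / 2063.1 = 0.00106.
Flow is from higher to lower head: from MW-6 toward MW-11, i.e. toward the east.

i ≈ 0.00106; groundwater flows toward the east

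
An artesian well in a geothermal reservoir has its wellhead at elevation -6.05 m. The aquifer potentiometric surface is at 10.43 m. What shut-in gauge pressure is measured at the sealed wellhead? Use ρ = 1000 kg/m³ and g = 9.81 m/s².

P ≈ 162 kPa

Head above the cap: Δh = 10.43 − (-6.05) = 16.48 m.
P = ρgΔh = 1000 × 9.81 × 16.48 = 161669 Pa ≈ 162 kPa.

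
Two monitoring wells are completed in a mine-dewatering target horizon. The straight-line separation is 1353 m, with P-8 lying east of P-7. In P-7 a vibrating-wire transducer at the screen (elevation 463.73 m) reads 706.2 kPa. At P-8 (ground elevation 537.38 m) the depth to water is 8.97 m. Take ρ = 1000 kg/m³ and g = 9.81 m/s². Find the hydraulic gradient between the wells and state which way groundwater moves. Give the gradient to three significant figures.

i ≈ 0.00540; groundwater flows toward the east

Pressure head at P-7: ψ = P/(ρg) = 706.2×1000 / (1000 × 9.81) = 71.99 m.
Total head at P-7: h = z + ψ = 463.73 + 71.99 = 535.72 m.
Total head at P-8: h = 537.38 − 8.97 = 528.41 m.
Head difference: h(P-7) − h(P-8) = 535.72 − 528.41 = 7.31 m.
Hydraulic gradient: i = |Δh| / L = 7.31 / 1353 = 0.00540.
Flow is from higher to lower head: from P-7 toward P-8, i.e. toward the east.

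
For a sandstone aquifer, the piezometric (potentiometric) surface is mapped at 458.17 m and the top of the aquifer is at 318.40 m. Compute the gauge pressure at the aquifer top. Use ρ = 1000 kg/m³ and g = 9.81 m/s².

P ≈ 1370 kPa

Pressure head at the aquifer top: ψ = h − z = 458.17 − 318.40 = 139.77 m.
P = ρgψ = 1000 × 9.81 × 139.77 = 1371144 Pa ≈ 1370 kPa.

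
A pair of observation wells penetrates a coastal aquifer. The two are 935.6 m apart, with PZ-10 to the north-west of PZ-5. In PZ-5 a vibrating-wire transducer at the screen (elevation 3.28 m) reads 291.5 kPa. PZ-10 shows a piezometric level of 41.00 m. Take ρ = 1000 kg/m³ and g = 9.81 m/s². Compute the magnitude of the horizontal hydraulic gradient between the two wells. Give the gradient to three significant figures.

Pressure head at PZ-5: ψ = P/(ρg) = 291.5×1000 / (1000 × 9.81) = 29.71 m.
Total head at PZ-5: h = z + ψ = 3.28 + 29.71 = 32.99 m.
Total head at PZ-10: h = 41.00 m (water level in the piezometer is the total head).
Head difference: h(PZ-5) − h(PZ-10) = 32.99 − 41.00 = -8.01 m.
Hydraulic gradient: i = |Δh| / L = 8.01 / 935.6 = 0.00856.

i ≈ 0.00856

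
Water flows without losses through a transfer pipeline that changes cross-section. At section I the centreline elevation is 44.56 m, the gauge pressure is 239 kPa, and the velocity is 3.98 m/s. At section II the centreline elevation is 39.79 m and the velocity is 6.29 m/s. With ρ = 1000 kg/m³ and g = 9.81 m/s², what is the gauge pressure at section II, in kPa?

Pressure head at I: ψ₁ = P₁/(ρg) = 239×1000 / (1000 × 9.81) = 24.36 m.
Velocity heads: v₁²/2g = 3.98²/19.62 = 0.807 m; v₂²/2g = 6.29²/19.62 = 2.017 m.
Total head H = z₁ + ψ₁ + v₁²/2g = 44.56 + 24.36 + 0.807 = 69.73 m.
ψ₂ = H − z₂ − v₂²/2g = 69.73 − 39.79 − 2.017 = 27.92 m.
P₂ = ρgψ₂ = 1000 × 9.81 × 27.92 ≈ 274 kPa.

P₂ ≈ 274 kPa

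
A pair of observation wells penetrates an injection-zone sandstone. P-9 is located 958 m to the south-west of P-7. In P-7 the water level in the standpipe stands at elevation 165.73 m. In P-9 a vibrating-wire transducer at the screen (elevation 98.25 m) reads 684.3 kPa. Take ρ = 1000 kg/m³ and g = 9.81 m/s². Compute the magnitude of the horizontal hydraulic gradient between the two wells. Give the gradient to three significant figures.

i ≈ 0.00238

Total head at P-7: h = 165.73 m (water level in the piezometer is the total head).
Pressure head at P-9: ψ = P/(ρg) = 684.3×1000 / (1000 × 9.81) = 69.76 m.
Total head at P-9: h = z + ψ = 98.25 + 69.76 = 168.01 m.
Head difference: h(P-7) − h(P-9) = 165.73 − 168.01 = -2.28 m.
Hydraulic gradient: i = |Δh| / L = 2.28 / 958 = 0.00238.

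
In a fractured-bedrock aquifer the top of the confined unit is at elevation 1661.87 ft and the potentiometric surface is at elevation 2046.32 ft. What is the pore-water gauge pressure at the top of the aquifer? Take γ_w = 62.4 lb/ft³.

Pressure head at the aquifer top: ψ = h − z = 2046.32 − 1661.87 = 384.45 ft.
P = γψ/144 = 62.4 × 384.45 / 144 = 167 psi.

P ≈ 167 psi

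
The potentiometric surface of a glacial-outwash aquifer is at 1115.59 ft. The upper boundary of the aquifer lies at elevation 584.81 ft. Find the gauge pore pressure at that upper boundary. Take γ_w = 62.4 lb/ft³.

P ≈ 230 psi

Pressure head at the aquifer top: ψ = h − z = 1115.59 − 584.81 = 530.78 ft.
P = γψ/144 = 62.4 × 530.78 / 144 = 230 psi.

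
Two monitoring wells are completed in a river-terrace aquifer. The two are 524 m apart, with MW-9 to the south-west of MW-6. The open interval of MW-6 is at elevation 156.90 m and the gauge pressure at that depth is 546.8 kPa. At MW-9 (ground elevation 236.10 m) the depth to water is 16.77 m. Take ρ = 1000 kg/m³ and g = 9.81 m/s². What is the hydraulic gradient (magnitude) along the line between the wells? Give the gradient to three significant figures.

Pressure head at MW-6: ψ = P/(ρg) = 546.8×1000 / (1000 × 9.81) = 55.74 m.
Total head at MW-6: h = z + ψ = 156.90 + 55.74 = 212.64 m.
Total head at MW-9: h = 236.10 − 16.77 = 219.33 m.
Head difference: h(MW-6) − h(MW-9) = 212.64 − 219.33 = -6.69 m.
Hydraulic gradient: i = |Δh| / L = 6.69 / 524 = 0.0128.

i ≈ 0.0128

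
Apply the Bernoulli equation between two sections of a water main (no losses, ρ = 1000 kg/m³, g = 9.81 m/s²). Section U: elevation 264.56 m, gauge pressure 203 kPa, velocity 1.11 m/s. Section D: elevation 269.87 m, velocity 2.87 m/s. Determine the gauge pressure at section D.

Pressure head at U: ψ₁ = P₁/(ρg) = 203×1000 / (1000 × 9.81) = 20.69 m.
Velocity heads: v₁²/2g = 1.11²/19.62 = 0.063 m; v₂²/2g = 2.87²/19.62 = 0.420 m.
Total head H = z₁ + ψ₁ + v₁²/2g = 264.56 + 20.69 + 0.063 = 285.31 m.
ψ₂ = H − z₂ − v₂²/2g = 285.31 − 269.87 − 0.420 = 15.02 m.
P₂ = ρgψ₂ = 1000 × 9.81 × 15.02 ≈ 147 kPa.

P₂ ≈ 147 kPa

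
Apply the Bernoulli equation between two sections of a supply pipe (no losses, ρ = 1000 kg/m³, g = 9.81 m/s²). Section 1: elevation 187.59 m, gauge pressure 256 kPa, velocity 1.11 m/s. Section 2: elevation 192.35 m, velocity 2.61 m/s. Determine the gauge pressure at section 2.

Pressure head at 1: ψ₁ = P₁/(ρg) = 256×1000 / (1000 × 9.81) = 26.10 m.
Velocity heads: v₁²/2g = 1.11²/19.62 = 0.063 m; v₂²/2g = 2.61²/19.62 = 0.347 m.
Total head H = z₁ + ψ₁ + v₁²/2g = 187.59 + 26.10 + 0.063 = 213.75 m.
ψ₂ = H − z₂ − v₂²/2g = 213.75 − 192.35 − 0.347 = 21.05 m.
P₂ = ρgψ₂ = 1000 × 9.81 × 21.05 ≈ 207 kPa.

P₂ ≈ 207 kPa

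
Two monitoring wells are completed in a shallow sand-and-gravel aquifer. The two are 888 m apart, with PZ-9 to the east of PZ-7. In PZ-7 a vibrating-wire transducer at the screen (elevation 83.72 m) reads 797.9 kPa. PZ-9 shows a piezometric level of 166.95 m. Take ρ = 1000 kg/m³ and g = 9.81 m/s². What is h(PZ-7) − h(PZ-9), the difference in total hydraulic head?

Pressure head at PZ-7: ψ = P/(ρg) = 797.9×1000 / (1000 × 9.81) = 81.34 m.
Total head at PZ-7: h = z + ψ = 83.72 + 81.34 = 165.06 m.
Total head at PZ-9: h = 166.95 m (water level in the piezometer is the total head).
Head difference: h(PZ-7) − h(PZ-9) = 165.06 − 166.95 = -1.89 m.

Δh ≈ -1.89 m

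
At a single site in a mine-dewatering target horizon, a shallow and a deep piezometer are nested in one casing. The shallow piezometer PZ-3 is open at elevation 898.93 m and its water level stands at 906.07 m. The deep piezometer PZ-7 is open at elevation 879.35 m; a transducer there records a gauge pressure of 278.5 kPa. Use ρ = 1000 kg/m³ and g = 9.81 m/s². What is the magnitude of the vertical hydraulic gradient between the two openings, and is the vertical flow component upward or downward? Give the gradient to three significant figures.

|i_v| ≈ 0.0853; vertical flow is upward

Total head at PZ-3: h = 906.07 m (water level in the standpipe).
Pressure head at PZ-7: ψ = P/(ρg) = 278.5×1000 / (1000 × 9.81) = 28.39 m.
Total head at PZ-7: h = z + ψ = 879.35 + 28.39 = 907.74 m.
Δh = h(PZ-3) − h(PZ-7) = 906.07 − 907.74 = -1.67 m.
Vertical separation Δz = 898.93 − 879.35 = 19.58 m.
|i_v| = |Δh| / Δz = 1.67 / 19.58 = 0.0853.
Head is higher in the deep piezometer, so vertical flow is upward (discharge condition).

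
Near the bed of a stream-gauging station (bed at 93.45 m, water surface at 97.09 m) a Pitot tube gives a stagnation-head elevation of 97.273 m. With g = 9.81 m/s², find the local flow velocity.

v ≈ 1.89 m/s

Near the bed, under hydrostatic conditions, the piezometric head (z + ψ) equals the free-surface elevation, 97.09 m.
Velocity head = total − piezometric = 97.273 − 97.09 = 0.183 m.
v = √(2g·h_v) = √(2 × 9.81 × 0.183) = 1.89 m/s.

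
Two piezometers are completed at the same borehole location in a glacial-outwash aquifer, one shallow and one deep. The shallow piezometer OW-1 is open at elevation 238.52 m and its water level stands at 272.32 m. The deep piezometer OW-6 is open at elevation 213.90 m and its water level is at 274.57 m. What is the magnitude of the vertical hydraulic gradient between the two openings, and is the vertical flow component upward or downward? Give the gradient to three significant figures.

|i_v| ≈ 0.0914; vertical flow is upward

Total head at OW-1: h = 272.32 m (water level in the standpipe).
Total head at OW-6: h = 274.57 m.
Δh = h(OW-1) − h(OW-6) = 272.32 − 274.57 = -2.25 m.
Vertical separation Δz = 238.52 − 213.90 = 24.62 m.
|i_v| = |Δh| / Δz = 2.25 / 24.62 = 0.0914.
Head is higher in the deep piezometer, so vertical flow is upward (discharge condition).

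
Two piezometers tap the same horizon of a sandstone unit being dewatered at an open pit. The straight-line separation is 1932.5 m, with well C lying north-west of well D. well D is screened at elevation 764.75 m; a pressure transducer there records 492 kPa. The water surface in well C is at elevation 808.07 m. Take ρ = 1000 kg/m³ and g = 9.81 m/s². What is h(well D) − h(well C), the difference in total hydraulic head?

Pressure head at well D: ψ = P/(ρg) = 492×1000 / (1000 × 9.81) = 50.15 m.
Total head at well D: h = z + ψ = 764.75 + 50.15 = 814.90 m.
Total head at well C: h = 808.07 m (water level in the piezometer is the total head).
Head difference: h(well D) − h(well C) = 814.90 − 808.07 = 6.83 m.

Δh ≈ 6.83 m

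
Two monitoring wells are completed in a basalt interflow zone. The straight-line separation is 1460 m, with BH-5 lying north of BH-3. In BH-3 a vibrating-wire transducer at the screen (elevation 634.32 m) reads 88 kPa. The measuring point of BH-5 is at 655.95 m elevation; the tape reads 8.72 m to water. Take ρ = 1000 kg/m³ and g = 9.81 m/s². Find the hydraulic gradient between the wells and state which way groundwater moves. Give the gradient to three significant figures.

i ≈ 0.00270; groundwater flows toward the south

Pressure head at BH-3: ψ = P/(ρg) = 88×1000 / (1000 × 9.81) = 8.97 m.
Total head at BH-3: h = z + ψ = 634.32 + 8.97 = 643.29 m.
Total head at BH-5: h = 655.95 − 8.72 = 647.23 m.
Head difference: h(BH-3) − h(BH-5) = 643.29 − 647.23 = -3.94 m.
Hydraulic gradient: i = |Δh| / L = 3.94 / 1460 = 0.00270.
Flow is from higher to lower head: from BH-5 toward BH-3, i.e. toward the south.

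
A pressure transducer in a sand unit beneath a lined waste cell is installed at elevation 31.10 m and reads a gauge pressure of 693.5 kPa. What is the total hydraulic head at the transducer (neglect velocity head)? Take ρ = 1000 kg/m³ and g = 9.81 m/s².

h ≈ 101.79 m

ψ = P/(ρg) = 693.5×1000 / (1000 × 9.81) = 70.69 m.
h = z + ψ = 31.10 + 70.69 = 101.79 m.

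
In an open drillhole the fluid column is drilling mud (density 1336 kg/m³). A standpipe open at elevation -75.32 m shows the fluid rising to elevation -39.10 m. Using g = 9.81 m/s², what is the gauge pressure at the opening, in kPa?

P ≈ 475 kPa

Pressure head ψ = h − z = -39.10 − (-75.32) = 36.22 m.
P = ρgψ = 1336 × 9.81 × 36.22 = 474705 Pa ≈ 475 kPa.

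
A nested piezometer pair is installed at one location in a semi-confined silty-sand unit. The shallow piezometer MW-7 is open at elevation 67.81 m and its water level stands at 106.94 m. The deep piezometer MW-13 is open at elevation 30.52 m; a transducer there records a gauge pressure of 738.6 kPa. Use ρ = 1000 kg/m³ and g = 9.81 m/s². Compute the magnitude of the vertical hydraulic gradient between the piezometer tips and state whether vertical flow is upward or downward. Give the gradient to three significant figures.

|i_v| ≈ 0.0303; vertical flow is downward

Total head at MW-7: h = 106.94 m (water level in the standpipe).
Pressure head at MW-13: ψ = P/(ρg) = 738.6×1000 / (1000 × 9.81) = 75.29 m.
Total head at MW-13: h = z + ψ = 30.52 + 75.29 = 105.81 m.
Δh = h(MW-7) − h(MW-13) = 106.94 − 105.81 = 1.13 m.
Vertical separation Δz = 67.81 − 30.52 = 37.29 m.
|i_v| = |Δh| / Δz = 1.13 / 37.29 = 0.0303.
Head is higher in the shallow piezometer, so vertical flow is downward (recharge condition).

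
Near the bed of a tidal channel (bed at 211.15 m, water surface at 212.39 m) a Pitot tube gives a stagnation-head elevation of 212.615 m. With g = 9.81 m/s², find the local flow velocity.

Near the bed, under hydrostatic conditions, the piezometric head (z + ψ) equals the free-surface elevation, 212.39 m.
Velocity head = total − piezometric = 212.615 − 212.39 = 0.225 m.
v = √(2g·h_v) = √(2 × 9.81 × 0.225) = 2.10 m/s.

v ≈ 2.10 m/s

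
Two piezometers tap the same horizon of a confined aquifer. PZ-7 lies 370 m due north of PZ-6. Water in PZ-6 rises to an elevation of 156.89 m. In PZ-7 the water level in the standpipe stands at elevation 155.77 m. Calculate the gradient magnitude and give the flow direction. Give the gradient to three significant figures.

i ≈ 0.00303; groundwater flows toward the north

Total head at PZ-6: h = 156.89 m (water level in the piezometer is the total head).
Total head at PZ-7: h = 155.77 m (water level in the piezometer is the total head).
Head difference: h(PZ-6) − h(PZ-7) = 156.89 − 155.77 = 1.12 m.
Hydraulic gradient: i = |Δh| / L = 1.12 / 370 = 0.00303.
Flow is from higher to lower head: from PZ-6 toward PZ-7, i.e. toward the north.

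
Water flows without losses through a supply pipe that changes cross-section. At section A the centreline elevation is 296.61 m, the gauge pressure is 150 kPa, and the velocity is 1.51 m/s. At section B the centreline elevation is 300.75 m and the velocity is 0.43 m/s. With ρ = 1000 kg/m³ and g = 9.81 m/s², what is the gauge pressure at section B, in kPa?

Pressure head at A: ψ₁ = P₁/(ρg) = 150×1000 / (1000 × 9.81) = 15.29 m.
Velocity heads: v₁²/2g = 1.51²/19.62 = 0.116 m; v₂²/2g = 0.43²/19.62 = 0.009 m.
Total head H = z₁ + ψ₁ + v₁²/2g = 296.61 + 15.29 + 0.116 = 312.02 m.
ψ₂ = H − z₂ − v₂²/2g = 312.02 − 300.75 − 0.009 = 11.26 m.
P₂ = ρgψ₂ = 1000 × 9.81 × 11.26 ≈ 110 kPa.

P₂ ≈ 110 kPa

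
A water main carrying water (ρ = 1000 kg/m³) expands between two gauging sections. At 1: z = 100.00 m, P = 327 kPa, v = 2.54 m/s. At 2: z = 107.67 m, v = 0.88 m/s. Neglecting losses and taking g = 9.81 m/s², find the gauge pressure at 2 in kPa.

Pressure head at 1: ψ₁ = P₁/(ρg) = 327×1000 / (1000 × 9.81) = 33.33 m.
Velocity heads: v₁²/2g = 2.54²/19.62 = 0.329 m; v₂²/2g = 0.88²/19.62 = 0.039 m.
Total head H = z₁ + ψ₁ + v₁²/2g = 100.00 + 33.33 + 0.329 = 133.66 m.
ψ₂ = H − z₂ − v₂²/2g = 133.66 − 107.67 − 0.039 = 25.95 m.
P₂ = ρgψ₂ = 1000 × 9.81 × 25.95 ≈ 255 kPa.

P₂ ≈ 255 kPa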